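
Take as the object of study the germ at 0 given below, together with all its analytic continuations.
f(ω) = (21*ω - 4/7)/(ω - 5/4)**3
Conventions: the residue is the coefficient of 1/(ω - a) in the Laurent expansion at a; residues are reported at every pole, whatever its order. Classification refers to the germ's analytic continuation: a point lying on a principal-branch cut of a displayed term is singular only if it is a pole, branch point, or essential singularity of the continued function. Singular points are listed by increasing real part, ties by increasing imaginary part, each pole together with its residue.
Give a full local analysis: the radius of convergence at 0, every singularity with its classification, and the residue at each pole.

Radius of convergence at 0: 5/4.
At 5/4: a pole of order 3; residue 0.

Denominator factor (ω - 5/4)^3: pole of order 3 at 5/4, modulus 5/4.
The radius of convergence is the smallest modulus among the singular points: 5/4.
At the order-3 pole 5/4 set g(ω) = (ω - (5/4))^3*f(ω) = 21*ω - 4/7.
Order-3 pole: residue = g''(a)/2; g''(5/4) = 0, so the residue is 0.


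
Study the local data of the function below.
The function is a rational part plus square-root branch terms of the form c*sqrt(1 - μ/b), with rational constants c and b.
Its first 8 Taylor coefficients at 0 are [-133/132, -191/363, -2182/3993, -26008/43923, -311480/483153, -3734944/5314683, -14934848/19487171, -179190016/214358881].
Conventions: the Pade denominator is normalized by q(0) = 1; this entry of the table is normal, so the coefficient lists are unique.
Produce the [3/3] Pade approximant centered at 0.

The Pade approximant has numerator coefficients [-133/132, 7430279/7225878, -70177210/278196303, 85234/25290573]; denominator coefficients [1, -1182350/766381, 4330344/8430191, -190088/8430191].

Taylor coefficients needed (read off): a_0 = -133/132, a_1 = -191/363, a_2 = -2182/3993, a_3 = -26008/43923, a_4 = -311480/483153, a_5 = -3734944/5314683, a_6 = -14934848/19487171.
Write the denominator as Q(μ) = 1 + q1*μ + q2*μ^2 + q3*μ^3. Requiring Q*f - P = O(μ^7) with deg P <= 3 kills the coefficients of μ^4..μ^6 in Q*f:
  μ^4: a_4 + q1*a_3 + q2*a_2 + q3*a_1 = 0, i.e. -311480/483153 + (-26008/43923)*q1 + (-2182/3993)*q2 + (-191/363)*q3 = 0.
  μ^5: a_5 + q1*a_4 + q2*a_3 + q3*a_2 = 0, i.e. -3734944/5314683 + (-311480/483153)*q1 + (-26008/43923)*q2 + (-2182/3993)*q3 = 0.
  μ^6: a_6 + q1*a_5 + q2*a_4 + q3*a_3 = 0, i.e. -14934848/19487171 + (-3734944/5314683)*q1 + (-311480/483153)*q2 + (-26008/43923)*q3 = 0.
Solving this linear system: q1 = -1182350/766381, q2 = 4330344/8430191, q3 = -190088/8430191.
The numerator is Q*f truncated at degree 3: P0 = a_0 = -133/132; P1 = a_1 + q1*a_0 = 7430279/7225878; P2 = a_2 + q1*a_1 + q2*a_0 = -70177210/278196303; P3 = a_3 + q1*a_2 + q2*a_1 + q3*a_0 = 85234/25290573.


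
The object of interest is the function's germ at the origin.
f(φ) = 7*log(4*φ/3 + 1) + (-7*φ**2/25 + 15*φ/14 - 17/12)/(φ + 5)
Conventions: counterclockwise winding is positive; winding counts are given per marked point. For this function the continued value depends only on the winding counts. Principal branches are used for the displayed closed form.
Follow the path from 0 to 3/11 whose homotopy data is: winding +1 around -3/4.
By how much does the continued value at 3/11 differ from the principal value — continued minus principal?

Continued minus principal equals (14)*pi*i.

The rational part is single-valued and drops out of the difference; each branch term changes only by its own monodromy.
(7)*log(1 - φ/(-3/4)): each positive loop around -3/4 adds 2*pi*i to the log, so winding +1 contributes (7)*(1)*2*pi*i = (14)*pi*i.
Summing the contributions at φ = 3/11 gives (14)*pi*i.


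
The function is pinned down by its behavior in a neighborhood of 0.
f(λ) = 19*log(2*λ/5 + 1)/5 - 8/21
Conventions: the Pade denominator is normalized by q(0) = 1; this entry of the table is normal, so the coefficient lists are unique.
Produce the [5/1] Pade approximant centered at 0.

The Pade approximant has numerator coefficients [-8/21, 2194/1575, 76/375, -38/1875, 76/28125, -76/234375]; denominator coefficients [1, 1/3].

Taylor coefficients needed (expand at 0): a_0 = -8/21, a_1 = 38/25, a_2 = -38/125, a_3 = 152/1875, a_4 = -76/3125, a_5 = 608/78125, a_6 = -608/234375.
Write the denominator as Q(λ) = 1 + q1*λ. Requiring Q*f - P = O(λ^7) with deg P <= 5 kills the coefficients of λ^6..λ^6 in Q*f:
  λ^6: a_6 + q1*a_5 = 0, i.e. -608/234375 + (608/78125)*q1 = 0.
Solving this linear system: q1 = 1/3.
The numerator is Q*f truncated at degree 5: P0 = a_0 = -8/21; P1 = a_1 + q1*a_0 = 2194/1575; P2 = a_2 + q1*a_1 = 76/375; P3 = a_3 + q1*a_2 = -38/1875; P4 = a_4 + q1*a_3 = 76/28125; P5 = a_5 + q1*a_4 = -76/234375.


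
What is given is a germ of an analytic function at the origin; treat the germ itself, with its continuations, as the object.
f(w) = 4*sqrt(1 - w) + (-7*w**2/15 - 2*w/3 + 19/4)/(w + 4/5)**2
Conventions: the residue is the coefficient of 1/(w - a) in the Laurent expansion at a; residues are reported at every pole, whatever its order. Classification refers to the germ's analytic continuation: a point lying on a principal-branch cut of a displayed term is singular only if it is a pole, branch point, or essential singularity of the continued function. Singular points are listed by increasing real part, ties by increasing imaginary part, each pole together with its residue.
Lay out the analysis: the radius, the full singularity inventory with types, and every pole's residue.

Radius of convergence at 0: 4/5.
At -4/5: a pole of order 2; residue 2/25.
At 1: an algebraic (square-root) branch point.

Denominator factor (w + 4/5)^2: pole of order 2 at -4/5, modulus 4/5.
Branch term (4)*sqrt(1 - w/(1)): its argument vanishes at w = 1, a square-root branch point, modulus 1.
The radius of convergence is the smallest modulus among the singular points: 4/5.
The branch term is analytic at -4/5 and contributes nothing to the residue; only the rational part matters.
At the order-2 pole -4/5 set g(w) = (w - (-4/5))^2*(rational part) = -7*w**2/15 - 2*w/3 + 19/4.
Order-2 pole: residue = g'(a); g'(-4/5) = 2/25, so the residue is 2/25.
List the singular points by increasing real part (a conjugate pair: the negative imaginary part first).


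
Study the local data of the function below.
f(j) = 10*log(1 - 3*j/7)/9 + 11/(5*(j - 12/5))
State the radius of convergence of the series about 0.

The radius of convergence is 7/3.

Denominator factor (j - 12/5): pole of order 1 at 12/5, modulus 12/5.
Branch term (10/9)*log(1 - j/(7/3)): its argument vanishes at j = 7/3, a logarithmic branch point, modulus 7/3.
The radius of convergence is the smallest modulus among the singular points: 7/3.


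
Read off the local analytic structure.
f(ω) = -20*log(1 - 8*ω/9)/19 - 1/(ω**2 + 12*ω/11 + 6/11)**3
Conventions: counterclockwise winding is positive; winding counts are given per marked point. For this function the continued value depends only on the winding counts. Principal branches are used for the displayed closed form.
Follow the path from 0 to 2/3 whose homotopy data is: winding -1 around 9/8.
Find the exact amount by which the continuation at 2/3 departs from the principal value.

Continued minus principal equals (40/19)*pi*i.

The rational part is single-valued and drops out of the difference; each branch term changes only by its own monodromy.
(-20/19)*log(1 - ω/(9/8)): each positive loop around 9/8 adds 2*pi*i to the log, so winding -1 contributes (-20/19)*(-1)*2*pi*i = (40/19)*pi*i.
Summing the contributions at ω = 2/3 gives (40/19)*pi*i.


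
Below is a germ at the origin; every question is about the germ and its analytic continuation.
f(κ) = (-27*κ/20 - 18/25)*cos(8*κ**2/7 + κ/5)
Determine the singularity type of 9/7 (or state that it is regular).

There is no denominator, hence no pole anywhere.
The factor cos(8*κ**2/7 + κ/5) is entire.
So the germ continues analytically to 9/7.

The point is a regular point.


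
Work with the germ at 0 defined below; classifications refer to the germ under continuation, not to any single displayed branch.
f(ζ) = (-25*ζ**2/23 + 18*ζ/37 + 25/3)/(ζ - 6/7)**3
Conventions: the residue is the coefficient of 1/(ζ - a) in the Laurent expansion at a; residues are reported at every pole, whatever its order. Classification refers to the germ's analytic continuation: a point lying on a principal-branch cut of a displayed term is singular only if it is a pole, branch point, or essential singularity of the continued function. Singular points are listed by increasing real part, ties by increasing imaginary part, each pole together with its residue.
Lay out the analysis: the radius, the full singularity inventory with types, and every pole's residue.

Denominator factor (ζ - 6/7)^3: pole of order 3 at 6/7, modulus 6/7.
The radius of convergence is the smallest modulus among the singular points: 6/7.
At the order-3 pole 6/7 set g(ζ) = (ζ - (6/7))^3*f(ζ) = -25*ζ**2/23 + 18*ζ/37 + 25/3.
Order-3 pole: residue = g''(a)/2; g''(6/7) = -50/23, so the residue is -25/23.

Radius of convergence at 0: 6/7.
At 6/7: a pole of order 3; residue -25/23.


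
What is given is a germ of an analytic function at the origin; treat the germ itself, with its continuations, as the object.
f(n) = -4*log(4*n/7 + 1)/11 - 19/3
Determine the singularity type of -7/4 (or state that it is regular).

The point is a logarithmic branch point.

The term (-4/11)*log(1 - n/(-7/4)) has argument 1 - -7/4/(-7/4) = 0 at -7/4: a logarithmic (infinitely-sheeted) branch point; the remaining terms are analytic or single-valued there.


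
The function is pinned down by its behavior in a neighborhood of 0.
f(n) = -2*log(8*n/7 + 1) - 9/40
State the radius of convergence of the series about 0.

The radius of convergence is 7/8.

Branch term (-2)*log(1 - n/(-7/8)): its argument vanishes at n = -7/8, a logarithmic branch point, modulus 7/8.
The radius of convergence is the smallest modulus among the singular points: 7/8.


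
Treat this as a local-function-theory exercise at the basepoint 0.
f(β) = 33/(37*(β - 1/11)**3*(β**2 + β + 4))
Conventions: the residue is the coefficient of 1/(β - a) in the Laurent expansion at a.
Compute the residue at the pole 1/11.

The residue is -157991031/4514885632.

At the order-3 pole 1/11 set g(β) = (β - (1/11))^3*f(β) = 33/(37*(β**2 + β + 4)).
Order-3 pole: residue = g''(a)/2; g''(1/11) = -157991031/2257442816, so the residue is -157991031/4514885632.


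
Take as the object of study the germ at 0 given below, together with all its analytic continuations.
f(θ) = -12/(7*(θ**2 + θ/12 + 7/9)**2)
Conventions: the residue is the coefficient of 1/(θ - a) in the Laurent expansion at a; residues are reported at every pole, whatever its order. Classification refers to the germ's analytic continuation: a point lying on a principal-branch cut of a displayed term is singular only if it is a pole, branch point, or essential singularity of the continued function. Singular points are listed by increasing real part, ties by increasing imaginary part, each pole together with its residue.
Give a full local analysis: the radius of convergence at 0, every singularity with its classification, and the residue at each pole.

Radius of convergence at 0: (1/3)*sqrt(7).
At (-1/24) - ((1/24)*sqrt(447))*i: a pole of order 2; residue -((4608/155407)*sqrt(447))*i.
At (-1/24) + ((1/24)*sqrt(447))*i: a pole of order 2; residue ((4608/155407)*sqrt(447))*i.

Denominator factor (θ**2 + θ/12 + 7/9)^2: discriminant -149/48, complex-conjugate roots (-1/24) + ((1/24)*sqrt(447))*i and (-1/24) - ((1/24)*sqrt(447))*i; poles of order 2, moduli (1/3)*sqrt(7) and (1/3)*sqrt(7).
The radius of convergence is the smallest modulus among the singular points: (1/3)*sqrt(7).
The factor θ**2 + θ/12 + 7/9 splits as (θ - a)(θ - a') with a = (-1/24) - ((1/24)*sqrt(447))*i, a' = (-1/24) + ((1/24)*sqrt(447))*i. At the order-2 pole a set g(θ) = (θ - a)^2*f(θ) = [-12/7] / (θ - a')^2.
Order-2 pole: residue = g'(a); g'((-1/24) - ((1/24)*sqrt(447))*i) = -((4608/155407)*sqrt(447))*i, so the residue is -((4608/155407)*sqrt(447))*i.
The factor θ**2 + θ/12 + 7/9 splits as (θ - a)(θ - a') with a = (-1/24) + ((1/24)*sqrt(447))*i, a' = (-1/24) - ((1/24)*sqrt(447))*i. At the order-2 pole a set g(θ) = (θ - a)^2*f(θ) = [-12/7] / (θ - a')^2.
Order-2 pole: residue = g'(a); g'((-1/24) + ((1/24)*sqrt(447))*i) = ((4608/155407)*sqrt(447))*i, so the residue is ((4608/155407)*sqrt(447))*i.
List the singular points by increasing real part (a conjugate pair: the negative imaginary part first).


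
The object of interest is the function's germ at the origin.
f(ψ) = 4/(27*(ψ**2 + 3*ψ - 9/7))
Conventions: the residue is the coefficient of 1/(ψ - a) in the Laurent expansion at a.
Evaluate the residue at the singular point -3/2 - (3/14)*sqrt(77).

The factor ψ**2 + 3*ψ - 9/7 splits as (ψ - a)(ψ - a') with a = -3/2 - (3/14)*sqrt(77), a' = -3/2 + (3/14)*sqrt(77). At the order-1 pole a set g(ψ) = (ψ - a)*f(ψ) = [4/27] / (ψ - a').
Simple pole: residue = g(a) at a = -3/2 - (3/14)*sqrt(77), which is -(4/891)*sqrt(77).

The residue is -(4/891)*sqrt(77).


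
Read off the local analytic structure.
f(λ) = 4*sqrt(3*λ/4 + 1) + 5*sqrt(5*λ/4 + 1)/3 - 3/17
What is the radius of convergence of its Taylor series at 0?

The radius of convergence is 4/5.

Branch term (4)*sqrt(1 - λ/(-4/3)): its argument vanishes at λ = -4/3, a square-root branch point, modulus 4/3.
Branch term (5/3)*sqrt(1 - λ/(-4/5)): its argument vanishes at λ = -4/5, a square-root branch point, modulus 4/5.
The radius of convergence is the smallest modulus among the singular points: 4/5.


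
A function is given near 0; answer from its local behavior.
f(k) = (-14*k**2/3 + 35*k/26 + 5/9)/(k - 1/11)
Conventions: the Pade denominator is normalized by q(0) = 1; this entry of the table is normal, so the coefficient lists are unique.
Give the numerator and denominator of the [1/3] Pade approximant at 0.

Taylor coefficients needed (expand at 0): a_0 = -55/9, a_1 = -19195/234, a_2 = -199133/234, a_3 = -2190463/234, a_4 = -24095093/234.
Write the denominator as Q(k) = 1 + q1*k + q2*k^2 + q3*k^3. Requiring Q*f - P = O(k^5) with deg P <= 1 kills the coefficients of k^2..k^4 in Q*f:
  k^2: a_2 + q1*a_1 + q2*a_0 = 0, i.e. -199133/234 + (-19195/234)*q1 + (-55/9)*q2 = 0.
  k^3: a_3 + q1*a_2 + q2*a_1 + q3*a_0 = 0, i.e. -2190463/234 + (-199133/234)*q1 + (-19195/234)*q2 + (-55/9)*q3 = 0.
  k^4: a_4 + q1*a_3 + q2*a_2 + q3*a_1 = 0, i.e. -24095093/234 + (-2190463/234)*q1 + (-199133/234)*q2 + (-19195/234)*q3 = 0.
Solving this linear system: q1 = -41582591/4434145, q2 = -59305428/4434145, q3 = -1027960752/22170725.
The numerator is Q*f truncated at degree 1: P0 = a_0 = -55/9; P1 = a_1 + q1*a_0 = -1710020543/69172662.

The Pade approximant has numerator coefficients [-55/9, -1710020543/69172662]; denominator coefficients [1, -41582591/4434145, -59305428/4434145, -1027960752/22170725].


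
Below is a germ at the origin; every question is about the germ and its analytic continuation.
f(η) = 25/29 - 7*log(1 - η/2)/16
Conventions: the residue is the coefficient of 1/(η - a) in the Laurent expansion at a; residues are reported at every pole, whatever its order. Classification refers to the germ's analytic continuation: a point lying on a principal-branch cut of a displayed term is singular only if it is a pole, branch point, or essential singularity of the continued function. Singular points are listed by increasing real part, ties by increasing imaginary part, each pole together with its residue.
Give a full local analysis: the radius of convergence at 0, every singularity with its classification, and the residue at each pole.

Radius of convergence at 0: 2.
At 2: a logarithmic branch point.

Branch term (-7/16)*log(1 - η/(2)): its argument vanishes at η = 2, a logarithmic branch point, modulus 2.
The radius of convergence is the smallest modulus among the singular points: 2.


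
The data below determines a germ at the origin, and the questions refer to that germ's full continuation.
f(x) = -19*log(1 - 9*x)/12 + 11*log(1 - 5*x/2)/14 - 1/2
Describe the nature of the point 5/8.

The point is a regular point.

There is no denominator, hence no pole anywhere.
Branch term log(1 - x/(2/5)): argument at 5/8 is -9/16, nonzero, so 5/8 is not its branch point (a point on a principal cut is still regular for the continued germ).
Branch term log(1 - x/(1/9)): argument at 5/8 is -37/8, nonzero, so 5/8 is not its branch point (a point on a principal cut is still regular for the continued germ).
So the germ continues analytically to 5/8.


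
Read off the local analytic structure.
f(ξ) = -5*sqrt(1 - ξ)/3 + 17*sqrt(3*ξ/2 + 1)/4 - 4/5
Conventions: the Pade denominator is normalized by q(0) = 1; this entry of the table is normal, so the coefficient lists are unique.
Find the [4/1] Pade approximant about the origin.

The Pade approximant has numerator coefficients [107/60, 586454/95275, 9331107/2439040, -2644507/14634240, 65931721/156098560]; denominator coefficients [1, 91231/76220].

Taylor coefficients needed (expand at 0): a_0 = 107/60, a_1 = 193/48, a_2 = -379/384, a_3 = 1537/1536, a_4 = -19055/24576, a_5 = 91231/98304.
Write the denominator as Q(ξ) = 1 + q1*ξ. Requiring Q*f - P = O(ξ^6) with deg P <= 4 kills the coefficients of ξ^5..ξ^5 in Q*f:
  ξ^5: a_5 + q1*a_4 = 0, i.e. 91231/98304 + (-19055/24576)*q1 = 0.
Solving this linear system: q1 = 91231/76220.
The numerator is Q*f truncated at degree 4: P0 = a_0 = 107/60; P1 = a_1 + q1*a_0 = 586454/95275; P2 = a_2 + q1*a_1 = 9331107/2439040; P3 = a_3 + q1*a_2 = -2644507/14634240; P4 = a_4 + q1*a_3 = 65931721/156098560.


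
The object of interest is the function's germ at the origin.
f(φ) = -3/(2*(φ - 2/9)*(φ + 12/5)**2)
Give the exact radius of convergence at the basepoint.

The radius of convergence is 2/9.

Denominator factor (φ + 12/5)^2: pole of order 2 at -12/5, modulus 12/5.
Denominator factor (φ - 2/9): pole of order 1 at 2/9, modulus 2/9.
The radius of convergence is the smallest modulus among the singular points: 2/9.


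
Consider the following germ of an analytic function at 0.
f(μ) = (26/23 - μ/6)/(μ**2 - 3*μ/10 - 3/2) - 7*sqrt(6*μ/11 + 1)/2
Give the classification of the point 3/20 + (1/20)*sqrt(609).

The denominator factor μ**2 - 3*μ/10 - 3/2 vanishes at 3/20 + (1/20)*sqrt(609) and appears to the power 1; the numerator there equals 1017/920 - (1/120)*sqrt(609), nonzero, and no other factor vanishes.
The branch terms are analytic at this point.
Hence a pole whose order is the multiplicity, 1.

The point is a pole of order 1.


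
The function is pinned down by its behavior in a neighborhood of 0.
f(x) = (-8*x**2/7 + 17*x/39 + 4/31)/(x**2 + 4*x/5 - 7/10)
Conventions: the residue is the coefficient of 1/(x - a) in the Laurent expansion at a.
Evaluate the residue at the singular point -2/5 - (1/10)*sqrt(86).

The residue is 1843/2730 + (128113/1819545)*sqrt(86).

The factor x**2 + 4*x/5 - 7/10 splits as (x - a)(x - a') with a = -2/5 - (1/10)*sqrt(86), a' = -2/5 + (1/10)*sqrt(86). At the order-1 pole a set g(x) = (x - a)*f(x) = [-8*x**2/7 + 17*x/39 + 4/31] / (x - a').
Simple pole: residue = g(a) at a = -2/5 - (1/10)*sqrt(86), which is 1843/2730 + (128113/1819545)*sqrt(86).


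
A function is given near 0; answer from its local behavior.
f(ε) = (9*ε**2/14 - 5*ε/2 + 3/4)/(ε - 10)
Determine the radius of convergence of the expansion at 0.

The radius of convergence is 10.

Denominator factor (ε - 10): pole of order 1 at 10, modulus 10.
The radius of convergence is the smallest modulus among the singular points: 10.


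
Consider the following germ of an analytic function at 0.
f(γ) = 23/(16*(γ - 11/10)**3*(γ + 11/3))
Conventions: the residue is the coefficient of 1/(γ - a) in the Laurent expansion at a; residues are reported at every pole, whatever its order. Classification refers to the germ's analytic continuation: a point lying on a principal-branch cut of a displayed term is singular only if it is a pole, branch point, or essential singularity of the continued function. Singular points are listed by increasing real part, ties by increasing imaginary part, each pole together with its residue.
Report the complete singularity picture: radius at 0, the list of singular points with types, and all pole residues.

Radius of convergence at 0: 11/10.
At -11/3: a pole of order 1; residue -77625/5848414.
At 11/10: a pole of order 3; residue 77625/5848414.

Denominator factor (γ + 11/3): pole of order 1 at -11/3, modulus 11/3.
Denominator factor (γ - 11/10)^3: pole of order 3 at 11/10, modulus 11/10.
The radius of convergence is the smallest modulus among the singular points: 11/10.
At the order-1 pole -11/3 set g(γ) = (γ - (-11/3))*f(γ) = 23/(16*(γ - 11/10)**3).
Simple pole: residue = g(a) at a = -11/3, which is -77625/5848414.
At the order-3 pole 11/10 set g(γ) = (γ - (11/10))^3*f(γ) = 23/(16*(γ + 11/3)).
Order-3 pole: residue = g''(a)/2; g''(11/10) = 77625/2924207, so the residue is 77625/5848414.
List the singular points by increasing real part (a conjugate pair: the negative imaginary part first).


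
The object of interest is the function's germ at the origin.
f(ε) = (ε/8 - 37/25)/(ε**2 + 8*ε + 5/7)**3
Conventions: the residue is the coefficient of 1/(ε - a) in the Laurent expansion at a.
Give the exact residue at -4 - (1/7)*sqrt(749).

The residue is (14553/980034400)*sqrt(749).

The factor ε**2 + 8*ε + 5/7 splits as (ε - a)(ε - a') with a = -4 - (1/7)*sqrt(749), a' = -4 + (1/7)*sqrt(749). At the order-3 pole a set g(ε) = (ε - a)^3*f(ε) = [ε/8 - 37/25] / (ε - a')^3.
Order-3 pole: residue = g''(a)/2; g''(-4 - (1/7)*sqrt(749)) = (14553/490017200)*sqrt(749), so the residue is (14553/980034400)*sqrt(749).


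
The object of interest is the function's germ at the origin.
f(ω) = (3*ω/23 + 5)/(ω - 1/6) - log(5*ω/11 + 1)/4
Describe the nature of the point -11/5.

The term (-1/4)*log(1 - ω/(-11/5)) has argument 1 - -11/5/(-11/5) = 0 at -11/5: a logarithmic (infinitely-sheeted) branch point; the remaining terms are analytic or single-valued there.

The point is a logarithmic branch point.


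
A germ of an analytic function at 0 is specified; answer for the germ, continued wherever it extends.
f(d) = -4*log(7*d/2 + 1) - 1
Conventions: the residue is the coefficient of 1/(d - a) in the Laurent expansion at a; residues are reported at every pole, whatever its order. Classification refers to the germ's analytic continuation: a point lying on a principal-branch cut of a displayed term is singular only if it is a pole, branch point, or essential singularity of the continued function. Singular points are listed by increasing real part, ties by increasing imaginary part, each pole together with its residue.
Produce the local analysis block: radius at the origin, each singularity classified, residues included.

Branch term (-4)*log(1 - d/(-2/7)): its argument vanishes at d = -2/7, a logarithmic branch point, modulus 2/7.
The radius of convergence is the smallest modulus among the singular points: 2/7.

Radius of convergence at 0: 2/7.
At -2/7: a logarithmic branch point.


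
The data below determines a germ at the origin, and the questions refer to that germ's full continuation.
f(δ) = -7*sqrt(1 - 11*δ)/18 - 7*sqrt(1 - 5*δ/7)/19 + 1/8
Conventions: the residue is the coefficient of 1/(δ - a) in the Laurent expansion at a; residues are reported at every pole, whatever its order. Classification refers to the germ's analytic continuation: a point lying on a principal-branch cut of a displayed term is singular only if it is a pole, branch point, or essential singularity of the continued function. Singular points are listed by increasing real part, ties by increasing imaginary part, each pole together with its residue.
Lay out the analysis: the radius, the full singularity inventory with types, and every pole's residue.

Radius of convergence at 0: 1/11.
At 1/11: an algebraic (square-root) branch point.
At 7/5: an algebraic (square-root) branch point.

Branch term (-7/18)*sqrt(1 - δ/(1/11)): its argument vanishes at δ = 1/11, a square-root branch point, modulus 1/11.
Branch term (-7/19)*sqrt(1 - δ/(7/5)): its argument vanishes at δ = 7/5, a square-root branch point, modulus 7/5.
The radius of convergence is the smallest modulus among the singular points: 1/11.
List the singular points by increasing real part (a conjugate pair: the negative imaginary part first).


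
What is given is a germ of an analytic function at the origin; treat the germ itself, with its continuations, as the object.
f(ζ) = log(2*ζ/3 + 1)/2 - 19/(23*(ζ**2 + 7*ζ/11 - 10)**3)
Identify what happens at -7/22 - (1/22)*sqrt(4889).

The point is a pole of order 3.

The denominator factor ζ**2 + 7*ζ/11 - 10 vanishes at -7/22 - (1/22)*sqrt(4889) and appears to the power 3; the numerator there equals -19/23, nonzero, and no other factor vanishes.
The branch terms are analytic at this point.
Hence a pole whose order is the multiplicity, 3.


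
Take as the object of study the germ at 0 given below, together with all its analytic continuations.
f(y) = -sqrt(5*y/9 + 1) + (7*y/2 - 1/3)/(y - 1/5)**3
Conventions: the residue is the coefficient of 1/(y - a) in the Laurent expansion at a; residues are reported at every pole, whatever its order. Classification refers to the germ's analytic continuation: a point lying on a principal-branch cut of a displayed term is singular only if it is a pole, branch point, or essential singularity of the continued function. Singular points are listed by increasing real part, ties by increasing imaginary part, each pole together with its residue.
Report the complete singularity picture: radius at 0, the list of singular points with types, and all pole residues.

Denominator factor (y - 1/5)^3: pole of order 3 at 1/5, modulus 1/5.
Branch term (-1)*sqrt(1 - y/(-9/5)): its argument vanishes at y = -9/5, a square-root branch point, modulus 9/5.
The radius of convergence is the smallest modulus among the singular points: 1/5.
The branch term is analytic at 1/5 and contributes nothing to the residue; only the rational part matters.
At the order-3 pole 1/5 set g(y) = (y - (1/5))^3*(rational part) = 7*y/2 - 1/3.
Order-3 pole: residue = g''(a)/2; g''(1/5) = 0, so the residue is 0.
List the singular points by increasing real part (a conjugate pair: the negative imaginary part first).

Radius of convergence at 0: 1/5.
At -9/5: an algebraic (square-root) branch point.
At 1/5: a pole of order 3; residue 0.


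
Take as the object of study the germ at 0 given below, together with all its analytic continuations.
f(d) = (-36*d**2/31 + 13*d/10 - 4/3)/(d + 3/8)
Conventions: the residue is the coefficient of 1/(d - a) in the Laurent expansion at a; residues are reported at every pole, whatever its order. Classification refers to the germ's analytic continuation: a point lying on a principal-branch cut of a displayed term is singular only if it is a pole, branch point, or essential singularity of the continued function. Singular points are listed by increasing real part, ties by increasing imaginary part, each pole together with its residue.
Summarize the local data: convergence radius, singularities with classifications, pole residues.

Radius of convergence at 0: 3/8.
At -3/8: a pole of order 1; residue -7381/3720.

Denominator factor (d + 3/8): pole of order 1 at -3/8, modulus 3/8.
The radius of convergence is the smallest modulus among the singular points: 3/8.
At the order-1 pole -3/8 set g(d) = (d - (-3/8))*f(d) = -36*d**2/31 + 13*d/10 - 4/3.
Simple pole: residue = g(a) at a = -3/8, which is -7381/3720.


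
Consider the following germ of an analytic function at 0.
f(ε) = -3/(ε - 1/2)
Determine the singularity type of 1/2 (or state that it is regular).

The point is a pole of order 1.

The denominator factor ε - 1/2 vanishes at 1/2 and appears to the power 1; the numerator there equals -3, nonzero, and no other factor vanishes.
Hence a pole whose order is the multiplicity, 1.


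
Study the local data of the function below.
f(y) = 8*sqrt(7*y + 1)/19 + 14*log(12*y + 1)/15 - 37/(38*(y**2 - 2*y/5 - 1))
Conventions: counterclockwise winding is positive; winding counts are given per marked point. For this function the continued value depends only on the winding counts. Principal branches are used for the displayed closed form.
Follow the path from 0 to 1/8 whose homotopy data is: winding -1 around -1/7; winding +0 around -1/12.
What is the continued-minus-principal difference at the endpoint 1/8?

Continued minus principal equals -(4/19)*sqrt(30).

The rational part is single-valued and drops out of the difference; each branch term changes only by its own monodromy.
(8/19)*sqrt(1 - y/(-1/7)): winding -1 is odd, the square root flips sign, contributing -2*(8/19)*sqrt(1 - (1/8)/(-1/7)) = -2*(8/19)*sqrt(15/8) = -(4/19)*sqrt(30).
(14/15)*log(1 - y/(-1/12)): winding 0 around -1/12, so this term returns to its principal value, contribution 0.
Summing the contributions at y = 1/8 gives -(4/19)*sqrt(30).


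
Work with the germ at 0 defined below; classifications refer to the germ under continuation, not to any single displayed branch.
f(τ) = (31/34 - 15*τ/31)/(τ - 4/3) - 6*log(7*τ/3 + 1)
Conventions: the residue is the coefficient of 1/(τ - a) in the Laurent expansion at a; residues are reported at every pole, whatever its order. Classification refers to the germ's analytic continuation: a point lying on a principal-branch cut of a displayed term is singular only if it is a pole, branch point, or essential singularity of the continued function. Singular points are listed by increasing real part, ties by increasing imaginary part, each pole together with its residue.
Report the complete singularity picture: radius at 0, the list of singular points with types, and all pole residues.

Denominator factor (τ - 4/3): pole of order 1 at 4/3, modulus 4/3.
Branch term (-6)*log(1 - τ/(-3/7)): its argument vanishes at τ = -3/7, a logarithmic branch point, modulus 3/7.
The radius of convergence is the smallest modulus among the singular points: 3/7.
The branch term is analytic at 4/3 and contributes nothing to the residue; only the rational part matters.
At the order-1 pole 4/3 set g(τ) = (τ - (4/3))*(rational part) = 31/34 - 15*τ/31.
Simple pole: residue = g(a) at a = 4/3, which is 281/1054.
List the singular points by increasing real part (a conjugate pair: the negative imaginary part first).

Radius of convergence at 0: 3/7.
At -3/7: a logarithmic branch point.
At 4/3: a pole of order 1; residue 281/1054.


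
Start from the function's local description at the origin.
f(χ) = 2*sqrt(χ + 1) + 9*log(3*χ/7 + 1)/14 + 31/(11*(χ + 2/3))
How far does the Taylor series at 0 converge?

Denominator factor (χ + 2/3): pole of order 1 at -2/3, modulus 2/3.
Branch term (9/14)*log(1 - χ/(-7/3)): its argument vanishes at χ = -7/3, a logarithmic branch point, modulus 7/3.
Branch term (2)*sqrt(1 - χ/(-1)): its argument vanishes at χ = -1, a square-root branch point, modulus 1.
The radius of convergence is the smallest modulus among the singular points: 2/3.

The radius of convergence is 2/3.


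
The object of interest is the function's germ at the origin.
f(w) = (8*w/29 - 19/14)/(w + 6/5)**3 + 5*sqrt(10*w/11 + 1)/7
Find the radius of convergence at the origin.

The radius of convergence is 11/10.

Denominator factor (w + 6/5)^3: pole of order 3 at -6/5, modulus 6/5.
Branch term (5/7)*sqrt(1 - w/(-11/10)): its argument vanishes at w = -11/10, a square-root branch point, modulus 11/10.
The radius of convergence is the smallest modulus among the singular points: 11/10.


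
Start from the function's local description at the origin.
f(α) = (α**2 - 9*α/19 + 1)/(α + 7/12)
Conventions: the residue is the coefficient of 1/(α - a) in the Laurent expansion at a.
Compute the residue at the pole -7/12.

At the order-1 pole -7/12 set g(α) = (α - (-7/12))*f(α) = α**2 - 9*α/19 + 1.
Simple pole: residue = g(a) at a = -7/12, which is 4423/2736.

The residue is 4423/2736.


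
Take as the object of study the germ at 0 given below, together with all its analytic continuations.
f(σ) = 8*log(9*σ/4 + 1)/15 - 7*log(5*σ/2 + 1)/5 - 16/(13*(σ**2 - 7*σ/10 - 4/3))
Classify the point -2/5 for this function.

The point is a logarithmic branch point.

The term (-7/5)*log(1 - σ/(-2/5)) has argument 1 - -2/5/(-2/5) = 0 at -2/5: a logarithmic (infinitely-sheeted) branch point; the remaining terms are analytic or single-valued there.


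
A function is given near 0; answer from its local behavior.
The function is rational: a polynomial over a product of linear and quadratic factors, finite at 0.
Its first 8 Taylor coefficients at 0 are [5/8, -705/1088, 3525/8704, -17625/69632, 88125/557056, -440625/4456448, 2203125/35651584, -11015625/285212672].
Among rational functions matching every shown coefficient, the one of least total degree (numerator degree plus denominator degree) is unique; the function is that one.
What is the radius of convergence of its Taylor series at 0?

No rational of total degree below 2 reproduces all 8 coefficients; solving the [1/1] Pade equations on them gives f(λ) = (1 - 7*λ/17)/(λ + 8/5), whose expansion matches every shown term.
Denominator factor (λ + 8/5): pole of order 1 at -8/5, modulus 8/5.
The radius of convergence is the smallest modulus among the singular points: 8/5.

The radius of convergence is 8/5.


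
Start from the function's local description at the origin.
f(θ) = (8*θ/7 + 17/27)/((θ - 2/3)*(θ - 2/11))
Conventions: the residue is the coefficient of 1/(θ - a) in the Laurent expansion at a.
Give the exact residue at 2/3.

At the order-1 pole 2/3 set g(θ) = (θ - (2/3))*f(θ) = (8*θ/7 + 17/27)/(θ - 2/11).
Simple pole: residue = g(a) at a = 2/3, which is 2893/1008.

The residue is 2893/1008.


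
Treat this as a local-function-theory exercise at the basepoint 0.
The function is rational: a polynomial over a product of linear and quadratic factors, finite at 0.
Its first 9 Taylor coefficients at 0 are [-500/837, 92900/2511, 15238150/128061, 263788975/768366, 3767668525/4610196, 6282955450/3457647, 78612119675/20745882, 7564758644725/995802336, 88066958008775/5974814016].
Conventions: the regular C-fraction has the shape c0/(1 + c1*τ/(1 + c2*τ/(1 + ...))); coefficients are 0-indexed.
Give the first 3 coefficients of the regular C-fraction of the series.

Taylor coefficients (read off): a_0 = -500/837, a_1 = 92900/2511, a_2 = 15238150/128061.
c0 = a_0 = -500/837. Peel one level at a time: if S = 1 + c*τ/S' with S'(0) = 1, then c is the τ-coefficient of S and S' = c*τ/(S - 1).
S_1 = c0/f = 1 + (929/15)*τ + (30867209/7650)*τ^2 + ...; c1 = 929/15.
S_2 = c1*τ/(S_1 - 1) = 1 + (-30867209/473790)*τ + ...; c2 = -30867209/473790.

The regular C-fraction coefficients are [-500/837, 929/15, -30867209/473790].


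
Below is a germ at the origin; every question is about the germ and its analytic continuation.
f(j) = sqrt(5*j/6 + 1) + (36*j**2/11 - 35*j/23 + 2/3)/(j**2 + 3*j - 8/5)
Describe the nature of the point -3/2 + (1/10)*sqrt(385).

The denominator factor j**2 + 3*j - 8/5 vanishes at -3/2 + (1/10)*sqrt(385) and appears to the power 1; the numerator there equals 173909/7590 - (2869/2530)*sqrt(385), nonzero, and no other factor vanishes.
The branch terms are analytic at this point.
Hence a pole whose order is the multiplicity, 1.

The point is a pole of order 1.


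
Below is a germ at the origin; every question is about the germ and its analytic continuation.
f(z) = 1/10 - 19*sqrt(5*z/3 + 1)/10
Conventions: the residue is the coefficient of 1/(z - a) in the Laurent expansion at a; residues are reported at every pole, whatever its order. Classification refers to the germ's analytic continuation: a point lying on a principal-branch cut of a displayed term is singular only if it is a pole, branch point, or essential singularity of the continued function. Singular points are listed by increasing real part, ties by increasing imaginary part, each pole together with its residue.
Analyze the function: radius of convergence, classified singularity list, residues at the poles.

Branch term (-19/10)*sqrt(1 - z/(-3/5)): its argument vanishes at z = -3/5, a square-root branch point, modulus 3/5.
The radius of convergence is the smallest modulus among the singular points: 3/5.

Radius of convergence at 0: 3/5.
At -3/5: an algebraic (square-root) branch point.


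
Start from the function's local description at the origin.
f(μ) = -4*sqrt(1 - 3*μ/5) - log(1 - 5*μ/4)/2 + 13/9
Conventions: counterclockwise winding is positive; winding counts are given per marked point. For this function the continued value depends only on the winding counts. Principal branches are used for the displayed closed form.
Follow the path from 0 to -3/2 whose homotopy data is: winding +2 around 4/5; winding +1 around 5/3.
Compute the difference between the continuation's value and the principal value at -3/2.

Continued minus principal equals ((4/5)*sqrt(190)) - ((2)*pi)*i.

The rational part is single-valued and drops out of the difference; each branch term changes only by its own monodromy.
(-4)*sqrt(1 - μ/(5/3)): winding +1 is odd, the square root flips sign, contributing -2*(-4)*sqrt(1 - (-3/2)/(5/3)) = -2*(-4)*sqrt(19/10) = (4/5)*sqrt(190).
(-1/2)*log(1 - μ/(4/5)): each positive loop around 4/5 adds 2*pi*i to the log, so winding +2 contributes (-1/2)*(2)*2*pi*i = -(2)*pi*i.
Summing the contributions at μ = -3/2 gives ((4/5)*sqrt(190)) - ((2)*pi)*i.


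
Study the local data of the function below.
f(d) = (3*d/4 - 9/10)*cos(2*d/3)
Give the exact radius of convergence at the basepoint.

The radius of convergence is infinite.

The factor cos(2*d/3) is entire and contributes no finite singular point.
The polynomial part has no poles.
No finite singular points: the Taylor series at 0 converges everywhere.


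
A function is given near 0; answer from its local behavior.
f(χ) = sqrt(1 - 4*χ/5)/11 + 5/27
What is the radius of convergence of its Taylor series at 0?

Branch term (1/11)*sqrt(1 - χ/(5/4)): its argument vanishes at χ = 5/4, a square-root branch point, modulus 5/4.
The radius of convergence is the smallest modulus among the singular points: 5/4.

The radius of convergence is 5/4.


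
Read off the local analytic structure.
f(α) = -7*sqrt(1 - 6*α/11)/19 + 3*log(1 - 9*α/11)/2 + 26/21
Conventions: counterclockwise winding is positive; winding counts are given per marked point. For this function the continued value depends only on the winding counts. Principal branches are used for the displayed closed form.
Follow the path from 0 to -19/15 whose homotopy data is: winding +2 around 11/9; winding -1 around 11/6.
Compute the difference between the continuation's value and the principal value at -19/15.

The rational part is single-valued and drops out of the difference; each branch term changes only by its own monodromy.
(3/2)*log(1 - α/(11/9)): each positive loop around 11/9 adds 2*pi*i to the log, so winding +2 contributes (3/2)*(2)*2*pi*i = (6)*pi*i.
(-7/19)*sqrt(1 - α/(11/6)): winding -1 is odd, the square root flips sign, contributing -2*(-7/19)*sqrt(1 - (-19/15)/(11/6)) = -2*(-7/19)*sqrt(93/55) = (14/1045)*sqrt(5115).
Summing the contributions at α = -19/15 gives ((14/1045)*sqrt(5115)) + ((6)*pi)*i.

Continued minus principal equals ((14/1045)*sqrt(5115)) + ((6)*pi)*i.


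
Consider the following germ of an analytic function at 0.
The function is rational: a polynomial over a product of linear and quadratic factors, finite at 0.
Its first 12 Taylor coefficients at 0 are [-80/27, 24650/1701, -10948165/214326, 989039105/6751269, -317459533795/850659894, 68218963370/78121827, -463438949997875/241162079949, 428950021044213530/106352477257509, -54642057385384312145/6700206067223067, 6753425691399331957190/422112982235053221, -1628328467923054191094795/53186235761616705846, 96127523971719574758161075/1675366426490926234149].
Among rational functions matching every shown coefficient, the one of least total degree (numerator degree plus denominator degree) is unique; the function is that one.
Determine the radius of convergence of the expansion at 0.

The radius of convergence is -3/7 + (1/7)*sqrt(58).

No rational of total degree below 10 reproduces all 12 coefficients; solving the [2/8] Pade equations on them gives f(n) = (-n**2/8 - 7*n/30 + 12/5)/((n + 9/10)**2*(n**2 - 6*n/7 - 1)**3), whose expansion matches every shown term.
Denominator factor (n + 9/10)^2: pole of order 2 at -9/10, modulus 9/10.
Denominator factor (n**2 - 6*n/7 - 1)^3: discriminant 232/49, real irrational roots 3/7 + (1/7)*sqrt(58) and 3/7 - (1/7)*sqrt(58); poles of order 3, moduli 3/7 + (1/7)*sqrt(58) and -3/7 + (1/7)*sqrt(58).
The radius of convergence is the smallest modulus among the singular points: -3/7 + (1/7)*sqrt(58).
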